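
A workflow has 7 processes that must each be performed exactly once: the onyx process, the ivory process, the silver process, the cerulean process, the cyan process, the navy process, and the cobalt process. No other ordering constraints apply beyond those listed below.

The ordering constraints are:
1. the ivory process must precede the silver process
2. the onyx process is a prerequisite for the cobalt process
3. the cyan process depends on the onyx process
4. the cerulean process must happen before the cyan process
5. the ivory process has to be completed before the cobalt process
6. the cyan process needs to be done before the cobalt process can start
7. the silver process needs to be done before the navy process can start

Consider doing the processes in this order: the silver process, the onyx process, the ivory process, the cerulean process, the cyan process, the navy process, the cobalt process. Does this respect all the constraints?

Here the ivory process comes after the silver process.
But one of the constraints requires the ivory process before the silver process, so this ordering violates it.

No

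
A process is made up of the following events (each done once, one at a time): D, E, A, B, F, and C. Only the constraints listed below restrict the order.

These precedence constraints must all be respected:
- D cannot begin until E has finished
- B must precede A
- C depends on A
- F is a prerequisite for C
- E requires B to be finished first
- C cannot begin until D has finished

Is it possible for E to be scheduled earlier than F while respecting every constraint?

No chain of constraints runs from F to E, so F is not required to come first.
So a valid ordering placing E earlier than F exists.

Yes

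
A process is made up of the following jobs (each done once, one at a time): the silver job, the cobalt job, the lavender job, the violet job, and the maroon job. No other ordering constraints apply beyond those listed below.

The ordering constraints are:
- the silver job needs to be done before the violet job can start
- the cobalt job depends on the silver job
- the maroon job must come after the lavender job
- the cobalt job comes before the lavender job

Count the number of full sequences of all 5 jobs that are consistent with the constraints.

Only the silver job has no prerequisites, so it must go first.
Systematically extending each partial ordering one job at a time and counting, there are 4 complete orderings.

4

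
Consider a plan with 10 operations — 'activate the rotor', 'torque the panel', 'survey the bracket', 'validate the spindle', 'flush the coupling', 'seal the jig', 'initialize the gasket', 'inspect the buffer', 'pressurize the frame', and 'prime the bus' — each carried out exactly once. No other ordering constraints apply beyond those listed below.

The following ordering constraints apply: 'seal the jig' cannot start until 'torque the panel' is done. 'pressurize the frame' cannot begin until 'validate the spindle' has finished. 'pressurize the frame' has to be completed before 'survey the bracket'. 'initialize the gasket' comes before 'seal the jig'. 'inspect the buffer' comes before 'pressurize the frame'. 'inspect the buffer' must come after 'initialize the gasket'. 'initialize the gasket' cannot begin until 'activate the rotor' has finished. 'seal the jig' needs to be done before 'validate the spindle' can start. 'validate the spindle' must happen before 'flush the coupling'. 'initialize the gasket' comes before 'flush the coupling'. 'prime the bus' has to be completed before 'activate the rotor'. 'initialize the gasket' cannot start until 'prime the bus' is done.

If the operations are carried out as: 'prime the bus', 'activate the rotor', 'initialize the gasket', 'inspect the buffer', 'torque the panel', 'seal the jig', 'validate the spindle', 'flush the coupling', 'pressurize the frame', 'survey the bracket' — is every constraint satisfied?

Every stated constraint is respected: 'inspect the buffer' sits at position 4, ahead of 'pressurize the frame' at position 9, and each of the other listed pairs likewise has the predecessor earlier in the sequence.

Yes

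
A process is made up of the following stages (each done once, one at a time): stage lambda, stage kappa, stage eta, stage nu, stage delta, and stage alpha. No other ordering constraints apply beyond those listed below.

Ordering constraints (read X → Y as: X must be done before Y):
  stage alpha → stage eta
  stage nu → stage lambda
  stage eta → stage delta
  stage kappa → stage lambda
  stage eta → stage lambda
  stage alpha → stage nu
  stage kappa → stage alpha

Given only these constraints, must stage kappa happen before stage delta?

Yes

Tracing the constraints gives a chain: stage kappa → stage alpha → stage eta → stage delta.
So stage kappa must precede stage delta in any valid ordering.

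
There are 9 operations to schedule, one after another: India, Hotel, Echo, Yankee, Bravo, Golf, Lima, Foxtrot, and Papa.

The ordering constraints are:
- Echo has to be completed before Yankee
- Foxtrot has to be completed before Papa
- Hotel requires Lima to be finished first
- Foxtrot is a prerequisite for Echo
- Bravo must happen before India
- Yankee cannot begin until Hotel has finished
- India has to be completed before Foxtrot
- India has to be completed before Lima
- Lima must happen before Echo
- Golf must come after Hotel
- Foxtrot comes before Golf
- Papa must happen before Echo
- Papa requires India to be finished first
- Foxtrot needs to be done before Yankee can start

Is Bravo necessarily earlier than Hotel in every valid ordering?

Chaining the stated constraints: Bravo → India → Lima → Hotel.
So Bravo must precede Hotel in any valid ordering.

Yes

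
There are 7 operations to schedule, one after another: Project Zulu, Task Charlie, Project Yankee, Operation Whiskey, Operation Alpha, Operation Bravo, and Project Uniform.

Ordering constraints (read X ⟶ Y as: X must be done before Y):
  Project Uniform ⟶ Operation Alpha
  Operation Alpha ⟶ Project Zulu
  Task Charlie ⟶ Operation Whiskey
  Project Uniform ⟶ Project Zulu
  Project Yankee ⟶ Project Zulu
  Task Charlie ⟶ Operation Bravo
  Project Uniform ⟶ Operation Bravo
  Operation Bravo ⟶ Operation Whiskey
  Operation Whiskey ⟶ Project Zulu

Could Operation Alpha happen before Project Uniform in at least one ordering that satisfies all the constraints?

No

There is a dependency chain Project Uniform → Operation Alpha, so Operation Alpha always comes after Project Uniform.
Hence Operation Alpha can never be scheduled before Project Uniform.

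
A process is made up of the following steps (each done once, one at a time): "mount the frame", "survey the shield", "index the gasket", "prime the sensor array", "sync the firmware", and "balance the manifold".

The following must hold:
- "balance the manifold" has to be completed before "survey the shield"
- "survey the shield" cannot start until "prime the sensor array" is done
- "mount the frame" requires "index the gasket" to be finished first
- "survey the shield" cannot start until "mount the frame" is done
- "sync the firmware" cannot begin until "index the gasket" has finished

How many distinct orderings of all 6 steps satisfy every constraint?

52

The steps with no prerequisites are "index the gasket", "prime the sensor array", "balance the manifold"; any of them can be placed first.
Counting all ways to extend the partial order to a total order gives 52.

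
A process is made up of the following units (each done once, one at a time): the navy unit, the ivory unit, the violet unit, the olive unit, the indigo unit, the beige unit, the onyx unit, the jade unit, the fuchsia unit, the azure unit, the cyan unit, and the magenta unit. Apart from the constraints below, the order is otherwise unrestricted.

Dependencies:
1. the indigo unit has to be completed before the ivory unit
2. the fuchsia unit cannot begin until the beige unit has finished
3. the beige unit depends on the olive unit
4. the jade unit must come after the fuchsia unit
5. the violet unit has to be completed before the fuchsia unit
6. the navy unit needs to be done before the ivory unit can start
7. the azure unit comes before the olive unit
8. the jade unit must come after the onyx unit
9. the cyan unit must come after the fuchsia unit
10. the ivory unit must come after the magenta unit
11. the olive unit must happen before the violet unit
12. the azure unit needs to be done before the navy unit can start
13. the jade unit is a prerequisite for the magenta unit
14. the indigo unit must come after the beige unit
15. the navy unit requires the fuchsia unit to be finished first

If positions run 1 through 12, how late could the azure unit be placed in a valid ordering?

2

Every unit that must follow the azure unit has to come after it. Tracing all chains starting from the azure unit, those units are: the navy unit, the ivory unit, the violet unit, the olive unit, the indigo unit, the beige unit, the jade unit, the fuchsia unit, the cyan unit, the magenta unit — 10 in total.
So at least 10 units follow the azure unit, putting the azure unit no later than position 2. That position is achievable by scheduling everything else first.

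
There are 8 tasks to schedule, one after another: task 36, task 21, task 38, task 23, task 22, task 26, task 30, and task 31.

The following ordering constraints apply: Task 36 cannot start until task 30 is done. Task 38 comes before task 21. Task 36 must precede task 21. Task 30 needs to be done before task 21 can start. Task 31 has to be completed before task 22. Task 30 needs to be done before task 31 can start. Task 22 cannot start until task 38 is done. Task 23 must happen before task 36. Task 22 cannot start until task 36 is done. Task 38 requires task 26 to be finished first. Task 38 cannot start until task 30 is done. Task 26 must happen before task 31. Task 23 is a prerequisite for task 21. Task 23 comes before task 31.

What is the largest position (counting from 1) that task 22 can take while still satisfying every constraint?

8

Nothing depends on task 22, so it can be the final task, position 8.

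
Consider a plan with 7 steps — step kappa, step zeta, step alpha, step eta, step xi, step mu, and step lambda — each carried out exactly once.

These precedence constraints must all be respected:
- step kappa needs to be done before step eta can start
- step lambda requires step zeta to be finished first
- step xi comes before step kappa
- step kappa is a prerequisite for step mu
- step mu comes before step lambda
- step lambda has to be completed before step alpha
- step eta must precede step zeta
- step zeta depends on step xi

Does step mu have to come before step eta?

No

No chain of constraints connects step mu to step eta in either direction.
So step mu can come before step eta or after — it is not forced.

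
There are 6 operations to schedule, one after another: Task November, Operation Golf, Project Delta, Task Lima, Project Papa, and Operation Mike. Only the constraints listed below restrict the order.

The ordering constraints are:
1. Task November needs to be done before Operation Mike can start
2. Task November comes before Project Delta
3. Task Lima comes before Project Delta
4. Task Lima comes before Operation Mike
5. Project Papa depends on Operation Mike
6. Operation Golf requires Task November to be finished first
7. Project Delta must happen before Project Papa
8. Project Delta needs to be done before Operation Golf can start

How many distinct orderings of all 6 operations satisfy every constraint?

10

2 operations have no prerequisites (Task November, Task Lima), so any of them could come first.
Systematically extending each partial ordering one operation at a time and counting, there are 10 complete orderings.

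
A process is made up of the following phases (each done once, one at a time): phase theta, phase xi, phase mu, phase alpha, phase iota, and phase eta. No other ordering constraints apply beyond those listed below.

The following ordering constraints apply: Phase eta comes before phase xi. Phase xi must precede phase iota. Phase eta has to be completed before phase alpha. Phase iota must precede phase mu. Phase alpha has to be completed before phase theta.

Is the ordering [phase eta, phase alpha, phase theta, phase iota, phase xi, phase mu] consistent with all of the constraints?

In the proposed order, phase iota appears before phase xi.
Since phase xi is required before phase iota, the ordering is invalid.

No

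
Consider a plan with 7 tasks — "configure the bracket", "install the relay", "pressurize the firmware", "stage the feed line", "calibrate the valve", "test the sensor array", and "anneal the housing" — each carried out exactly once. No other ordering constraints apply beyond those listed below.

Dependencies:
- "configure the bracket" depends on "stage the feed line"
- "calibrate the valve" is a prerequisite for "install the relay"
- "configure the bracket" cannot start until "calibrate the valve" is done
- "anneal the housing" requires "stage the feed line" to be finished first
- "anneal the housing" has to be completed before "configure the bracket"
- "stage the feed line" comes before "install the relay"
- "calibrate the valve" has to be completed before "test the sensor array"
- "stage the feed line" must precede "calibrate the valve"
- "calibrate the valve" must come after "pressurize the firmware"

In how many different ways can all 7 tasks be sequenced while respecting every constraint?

42

The tasks with no prerequisites are "pressurize the firmware", "stage the feed line"; any of them can be placed first.
Counting all ways to extend the partial order to a total order gives 42.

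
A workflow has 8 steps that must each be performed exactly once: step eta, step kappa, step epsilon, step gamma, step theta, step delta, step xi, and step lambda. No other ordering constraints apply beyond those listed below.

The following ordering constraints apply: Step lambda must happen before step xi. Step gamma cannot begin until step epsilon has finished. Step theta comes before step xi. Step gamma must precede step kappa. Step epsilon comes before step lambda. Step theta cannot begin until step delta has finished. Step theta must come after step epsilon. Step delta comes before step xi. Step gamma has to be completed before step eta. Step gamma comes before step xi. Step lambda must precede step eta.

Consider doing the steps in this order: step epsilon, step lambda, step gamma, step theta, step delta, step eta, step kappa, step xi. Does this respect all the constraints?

Here step delta comes after step theta.
Since step delta is required before step theta, the ordering is invalid.

No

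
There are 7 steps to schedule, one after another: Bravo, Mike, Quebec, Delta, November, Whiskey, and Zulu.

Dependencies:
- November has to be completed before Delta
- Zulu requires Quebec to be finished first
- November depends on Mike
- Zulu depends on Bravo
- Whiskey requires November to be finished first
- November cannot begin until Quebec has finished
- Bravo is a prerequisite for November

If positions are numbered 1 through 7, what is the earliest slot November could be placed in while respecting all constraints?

The steps that are forced before November, directly or transitively, are Bravo, Mike, Quebec. That's 3 steps.
With 3 mandatory predecessors, the earliest November can sit is position 3+1 = 4, and placing just those 3 first achieves it.

4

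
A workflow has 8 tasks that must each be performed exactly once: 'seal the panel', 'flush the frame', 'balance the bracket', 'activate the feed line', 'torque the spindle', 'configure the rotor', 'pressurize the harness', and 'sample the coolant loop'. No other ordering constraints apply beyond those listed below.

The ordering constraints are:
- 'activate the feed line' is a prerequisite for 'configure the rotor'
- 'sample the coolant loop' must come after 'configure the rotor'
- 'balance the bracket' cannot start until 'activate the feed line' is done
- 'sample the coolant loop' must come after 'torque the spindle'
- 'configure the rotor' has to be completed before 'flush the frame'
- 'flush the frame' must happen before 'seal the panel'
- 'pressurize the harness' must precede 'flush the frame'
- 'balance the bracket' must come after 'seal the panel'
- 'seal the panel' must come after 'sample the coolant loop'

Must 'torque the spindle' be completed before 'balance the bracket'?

There is a constraint chain 'torque the spindle' → 'sample the coolant loop' → 'seal the panel' → 'balance the bracket'.
That forces 'torque the spindle' before 'balance the bracket' in every valid schedule.

Yes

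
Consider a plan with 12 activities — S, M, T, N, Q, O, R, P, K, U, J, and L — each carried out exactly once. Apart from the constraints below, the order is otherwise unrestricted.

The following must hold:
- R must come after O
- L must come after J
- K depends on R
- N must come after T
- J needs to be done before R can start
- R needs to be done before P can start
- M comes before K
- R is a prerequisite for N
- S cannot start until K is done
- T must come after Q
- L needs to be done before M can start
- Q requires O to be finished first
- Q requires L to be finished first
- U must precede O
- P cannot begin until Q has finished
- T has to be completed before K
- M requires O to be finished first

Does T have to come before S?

Yes

Chaining the stated constraints: T → K → S.
So T must precede S in any valid ordering.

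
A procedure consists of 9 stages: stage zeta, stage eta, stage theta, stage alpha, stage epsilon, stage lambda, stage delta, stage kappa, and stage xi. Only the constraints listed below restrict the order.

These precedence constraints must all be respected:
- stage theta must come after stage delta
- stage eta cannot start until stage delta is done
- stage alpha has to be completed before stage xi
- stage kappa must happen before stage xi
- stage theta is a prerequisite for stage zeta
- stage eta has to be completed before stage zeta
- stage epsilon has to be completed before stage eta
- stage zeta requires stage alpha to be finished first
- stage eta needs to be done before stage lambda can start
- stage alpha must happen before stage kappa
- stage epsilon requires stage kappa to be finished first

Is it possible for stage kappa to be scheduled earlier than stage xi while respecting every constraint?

Every valid ordering already has stage kappa before stage xi (the constraints require it), so in particular at least one does.

Yes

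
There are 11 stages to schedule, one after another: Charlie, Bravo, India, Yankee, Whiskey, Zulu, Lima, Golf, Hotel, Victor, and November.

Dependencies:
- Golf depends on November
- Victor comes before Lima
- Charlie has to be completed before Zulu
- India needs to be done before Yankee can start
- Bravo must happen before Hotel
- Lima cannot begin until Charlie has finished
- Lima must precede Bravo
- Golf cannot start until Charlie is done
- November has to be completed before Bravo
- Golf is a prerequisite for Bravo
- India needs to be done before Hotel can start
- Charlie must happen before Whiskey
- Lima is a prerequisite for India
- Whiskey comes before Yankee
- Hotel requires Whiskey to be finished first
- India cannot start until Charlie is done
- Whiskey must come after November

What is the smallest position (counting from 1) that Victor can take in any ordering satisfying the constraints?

No constraint forces any other stage before Victor, so it can be placed first.

1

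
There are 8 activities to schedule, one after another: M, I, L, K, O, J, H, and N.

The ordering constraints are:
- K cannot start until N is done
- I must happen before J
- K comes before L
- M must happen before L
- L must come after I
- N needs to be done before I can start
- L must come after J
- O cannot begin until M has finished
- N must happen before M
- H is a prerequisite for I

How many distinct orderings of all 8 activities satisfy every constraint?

The activities with no prerequisites are H, N; any of them can be placed first.
Counting all ways to extend the partial order to a total order gives 122.

122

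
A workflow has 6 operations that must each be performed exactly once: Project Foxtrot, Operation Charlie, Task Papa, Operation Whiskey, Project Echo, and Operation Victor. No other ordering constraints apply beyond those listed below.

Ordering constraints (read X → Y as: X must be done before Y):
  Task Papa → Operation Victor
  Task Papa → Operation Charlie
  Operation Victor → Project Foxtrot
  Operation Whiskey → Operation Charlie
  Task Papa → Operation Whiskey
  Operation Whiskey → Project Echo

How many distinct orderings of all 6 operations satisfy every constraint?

Task Papa is the only operation with nothing required before it, so every ordering starts there.
Systematically extending each partial ordering one operation at a time and counting, there are 20 complete orderings.

20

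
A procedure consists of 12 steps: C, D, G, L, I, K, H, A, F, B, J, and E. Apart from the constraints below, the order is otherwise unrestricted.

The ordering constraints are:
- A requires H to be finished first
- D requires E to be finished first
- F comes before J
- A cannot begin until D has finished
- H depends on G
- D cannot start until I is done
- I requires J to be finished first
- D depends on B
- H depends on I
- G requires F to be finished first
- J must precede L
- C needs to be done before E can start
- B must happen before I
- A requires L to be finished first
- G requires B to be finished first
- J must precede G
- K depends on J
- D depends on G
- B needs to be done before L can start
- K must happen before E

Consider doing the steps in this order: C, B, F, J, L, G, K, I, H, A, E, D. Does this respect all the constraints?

The sequence places A ahead of D.
That contradicts the constraint that D must precede A.

No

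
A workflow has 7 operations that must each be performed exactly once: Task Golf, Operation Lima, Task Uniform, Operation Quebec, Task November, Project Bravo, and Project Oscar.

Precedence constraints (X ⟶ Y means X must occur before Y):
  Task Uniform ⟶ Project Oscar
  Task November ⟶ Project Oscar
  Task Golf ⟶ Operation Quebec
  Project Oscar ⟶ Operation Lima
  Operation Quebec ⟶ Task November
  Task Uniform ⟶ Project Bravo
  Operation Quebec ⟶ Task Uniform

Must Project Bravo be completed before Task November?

No

No chain of constraints connects Project Bravo to Task November in either direction.
There exist valid orderings with Task November before Project Bravo, so Project Bravo is not required to come first.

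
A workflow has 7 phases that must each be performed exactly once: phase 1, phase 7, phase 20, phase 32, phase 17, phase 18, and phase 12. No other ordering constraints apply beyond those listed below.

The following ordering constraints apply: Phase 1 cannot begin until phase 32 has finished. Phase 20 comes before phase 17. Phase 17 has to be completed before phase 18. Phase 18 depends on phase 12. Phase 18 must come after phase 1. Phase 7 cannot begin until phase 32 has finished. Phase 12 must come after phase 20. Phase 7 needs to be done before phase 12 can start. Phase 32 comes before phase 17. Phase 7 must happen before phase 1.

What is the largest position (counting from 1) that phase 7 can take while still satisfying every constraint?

4

Following every chain forward from phase 7, the phases that must come later are phase 1, phase 18, phase 12 — 3 of them.
So at least 3 phases follow phase 7, putting phase 7 no later than position 4. That position is achievable by scheduling everything else first.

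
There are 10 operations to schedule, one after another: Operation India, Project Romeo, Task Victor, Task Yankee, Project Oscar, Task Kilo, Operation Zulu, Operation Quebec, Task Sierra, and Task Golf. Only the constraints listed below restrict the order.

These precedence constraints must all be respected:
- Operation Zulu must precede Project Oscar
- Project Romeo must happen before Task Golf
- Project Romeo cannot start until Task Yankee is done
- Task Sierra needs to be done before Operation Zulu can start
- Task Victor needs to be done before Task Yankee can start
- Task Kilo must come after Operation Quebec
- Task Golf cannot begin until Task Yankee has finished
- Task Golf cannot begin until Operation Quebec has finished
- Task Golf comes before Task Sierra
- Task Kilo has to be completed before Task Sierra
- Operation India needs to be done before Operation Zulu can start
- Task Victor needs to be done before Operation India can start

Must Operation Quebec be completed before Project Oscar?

Chaining the stated constraints: Operation Quebec → Task Golf → Task Sierra → Operation Zulu → Project Oscar.
So Operation Quebec must precede Project Oscar in any valid ordering.

Yes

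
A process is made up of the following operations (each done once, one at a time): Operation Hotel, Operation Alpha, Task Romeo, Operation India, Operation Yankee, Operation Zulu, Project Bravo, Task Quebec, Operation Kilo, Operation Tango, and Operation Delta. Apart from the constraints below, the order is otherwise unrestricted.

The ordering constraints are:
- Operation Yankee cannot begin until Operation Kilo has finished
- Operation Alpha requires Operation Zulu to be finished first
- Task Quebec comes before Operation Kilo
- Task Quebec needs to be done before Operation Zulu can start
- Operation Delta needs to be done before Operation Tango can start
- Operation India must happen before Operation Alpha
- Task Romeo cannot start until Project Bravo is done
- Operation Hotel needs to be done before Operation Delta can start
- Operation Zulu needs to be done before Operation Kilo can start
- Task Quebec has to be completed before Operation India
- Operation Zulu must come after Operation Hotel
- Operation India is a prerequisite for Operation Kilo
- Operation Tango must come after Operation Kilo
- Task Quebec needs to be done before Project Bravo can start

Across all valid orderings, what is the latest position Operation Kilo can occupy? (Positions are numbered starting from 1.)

The operations that are forced after Operation Kilo, directly or by a chain of constraints, are Operation Yankee, Operation Tango. That's 2 operations.
So at least 2 operations follow Operation Kilo, putting Operation Kilo no later than position 9. That position is achievable by scheduling everything else first.

9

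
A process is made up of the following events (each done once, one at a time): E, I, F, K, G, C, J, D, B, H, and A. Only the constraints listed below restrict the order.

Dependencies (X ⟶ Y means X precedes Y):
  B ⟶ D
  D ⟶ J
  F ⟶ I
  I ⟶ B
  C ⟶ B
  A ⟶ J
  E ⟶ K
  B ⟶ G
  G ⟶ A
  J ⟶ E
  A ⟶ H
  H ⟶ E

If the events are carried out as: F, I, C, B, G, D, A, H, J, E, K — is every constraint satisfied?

Going through the constraints one by one, each required predecessor appears earlier in the sequence than its dependent — e.g. D (position 6) is before J (position 9), as required.

Yes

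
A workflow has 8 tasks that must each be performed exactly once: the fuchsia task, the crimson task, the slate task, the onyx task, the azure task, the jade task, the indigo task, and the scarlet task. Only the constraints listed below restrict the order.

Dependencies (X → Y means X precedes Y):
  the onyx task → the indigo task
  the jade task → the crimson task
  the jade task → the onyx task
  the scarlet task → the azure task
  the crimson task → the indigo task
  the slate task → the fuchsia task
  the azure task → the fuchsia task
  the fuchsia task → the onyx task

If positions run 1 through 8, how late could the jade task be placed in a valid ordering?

Every task that must follow the jade task has to come after it. Tracing all chains starting from the jade task, those tasks are: the crimson task, the onyx task, the indigo task — 3 in total.
With 3 mandatory successors out of 8 tasks total, the latest slot for the jade task is 8−3 = 5, and it's reachable by doing all non-successors before the jade task.

5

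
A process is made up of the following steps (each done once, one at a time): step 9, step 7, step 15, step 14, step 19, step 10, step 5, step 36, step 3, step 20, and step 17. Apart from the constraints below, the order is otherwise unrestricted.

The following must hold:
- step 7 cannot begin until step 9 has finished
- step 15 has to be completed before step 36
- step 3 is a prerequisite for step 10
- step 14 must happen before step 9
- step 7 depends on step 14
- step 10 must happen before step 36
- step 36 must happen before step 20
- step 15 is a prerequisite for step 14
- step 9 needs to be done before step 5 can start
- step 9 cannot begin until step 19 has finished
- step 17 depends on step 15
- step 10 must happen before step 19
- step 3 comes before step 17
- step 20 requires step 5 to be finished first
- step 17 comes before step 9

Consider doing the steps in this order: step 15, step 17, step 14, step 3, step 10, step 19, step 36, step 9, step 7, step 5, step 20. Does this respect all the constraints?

Here step 3 comes after step 17.
That contradicts the constraint that step 3 must precede step 17.

No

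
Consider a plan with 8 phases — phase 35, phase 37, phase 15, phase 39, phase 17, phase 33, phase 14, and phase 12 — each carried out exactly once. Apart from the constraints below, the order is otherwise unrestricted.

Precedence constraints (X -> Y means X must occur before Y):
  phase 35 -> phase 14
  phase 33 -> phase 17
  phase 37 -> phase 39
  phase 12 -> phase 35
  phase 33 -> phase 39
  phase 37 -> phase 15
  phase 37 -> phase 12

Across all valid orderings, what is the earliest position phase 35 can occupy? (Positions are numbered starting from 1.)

The phases that are forced before phase 35, directly or transitively, are phase 37, phase 12. That's 2 phases.
With 2 mandatory predecessors, the earliest phase 35 can sit is position 2+1 = 3, and placing just those 2 first achieves it.

3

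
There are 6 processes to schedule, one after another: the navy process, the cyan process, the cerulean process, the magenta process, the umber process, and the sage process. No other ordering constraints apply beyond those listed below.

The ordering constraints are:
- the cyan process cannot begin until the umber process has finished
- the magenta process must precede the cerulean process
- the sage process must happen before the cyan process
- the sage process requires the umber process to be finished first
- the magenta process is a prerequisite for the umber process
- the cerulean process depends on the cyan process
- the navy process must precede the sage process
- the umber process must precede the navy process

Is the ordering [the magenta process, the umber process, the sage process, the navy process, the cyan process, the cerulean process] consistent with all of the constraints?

No

In the proposed order, the sage process appears before the navy process.
Since the navy process is required before the sage process, the ordering is invalid.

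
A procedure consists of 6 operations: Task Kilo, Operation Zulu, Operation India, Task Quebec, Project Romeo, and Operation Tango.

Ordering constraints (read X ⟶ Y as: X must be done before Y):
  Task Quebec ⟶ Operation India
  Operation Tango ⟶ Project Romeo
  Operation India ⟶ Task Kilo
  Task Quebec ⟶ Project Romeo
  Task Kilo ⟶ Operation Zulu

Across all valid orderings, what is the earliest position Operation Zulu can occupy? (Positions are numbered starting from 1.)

The operations that are forced before Operation Zulu, directly or transitively, are Task Kilo, Operation India, Task Quebec. That's 3 operations.
So at minimum 3 operations come before Operation Zulu, putting Operation Zulu no earlier than position 4. That position is achievable by scheduling exactly those predecessors first.

4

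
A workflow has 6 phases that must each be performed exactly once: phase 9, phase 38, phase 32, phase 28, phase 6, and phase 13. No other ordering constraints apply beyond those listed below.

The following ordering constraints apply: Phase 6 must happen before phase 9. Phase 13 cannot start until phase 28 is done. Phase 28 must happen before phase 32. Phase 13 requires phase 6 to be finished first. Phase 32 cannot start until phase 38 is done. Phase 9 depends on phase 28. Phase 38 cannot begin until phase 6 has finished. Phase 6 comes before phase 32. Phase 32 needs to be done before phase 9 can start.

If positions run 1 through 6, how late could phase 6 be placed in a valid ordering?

Every phase that must follow phase 6 has to come after it. Tracing all chains starting from phase 6, those phases are: phase 9, phase 38, phase 32, phase 13 — 4 in total.
With 4 mandatory successors out of 6 phases total, the latest slot for phase 6 is 6−4 = 2, and it's reachable by doing all non-successors before phase 6.

2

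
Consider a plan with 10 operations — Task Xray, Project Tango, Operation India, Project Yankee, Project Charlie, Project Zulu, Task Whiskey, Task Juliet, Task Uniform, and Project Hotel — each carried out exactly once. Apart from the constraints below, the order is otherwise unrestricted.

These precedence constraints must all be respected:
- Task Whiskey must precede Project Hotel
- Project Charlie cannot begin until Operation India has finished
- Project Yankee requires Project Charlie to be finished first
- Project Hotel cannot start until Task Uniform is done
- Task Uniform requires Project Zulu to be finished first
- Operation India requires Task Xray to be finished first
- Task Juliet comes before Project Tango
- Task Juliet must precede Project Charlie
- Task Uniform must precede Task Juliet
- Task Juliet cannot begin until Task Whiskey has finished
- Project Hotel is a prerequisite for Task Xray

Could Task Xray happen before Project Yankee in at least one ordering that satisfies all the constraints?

Every valid ordering already has Task Xray before Project Yankee (the constraints require it), so in particular at least one does.

Yes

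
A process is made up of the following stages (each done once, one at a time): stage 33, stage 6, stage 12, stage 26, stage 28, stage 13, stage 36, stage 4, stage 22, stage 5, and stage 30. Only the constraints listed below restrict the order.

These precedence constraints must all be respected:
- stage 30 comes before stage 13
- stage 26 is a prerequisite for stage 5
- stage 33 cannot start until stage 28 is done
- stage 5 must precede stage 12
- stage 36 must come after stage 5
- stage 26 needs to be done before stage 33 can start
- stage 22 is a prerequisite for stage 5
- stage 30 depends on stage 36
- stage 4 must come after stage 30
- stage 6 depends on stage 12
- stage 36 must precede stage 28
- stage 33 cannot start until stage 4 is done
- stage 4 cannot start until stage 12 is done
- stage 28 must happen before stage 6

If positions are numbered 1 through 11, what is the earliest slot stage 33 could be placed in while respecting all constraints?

9

Working backwards through the constraints from stage 33, its full set of required predecessors is stage 12, stage 26, stage 28, stage 36, stage 4, stage 22, stage 5, stage 30 — 8 of them.
So at minimum 8 stages come before stage 33, putting stage 33 no earlier than position 9. That position is achievable by scheduling exactly those predecessors first.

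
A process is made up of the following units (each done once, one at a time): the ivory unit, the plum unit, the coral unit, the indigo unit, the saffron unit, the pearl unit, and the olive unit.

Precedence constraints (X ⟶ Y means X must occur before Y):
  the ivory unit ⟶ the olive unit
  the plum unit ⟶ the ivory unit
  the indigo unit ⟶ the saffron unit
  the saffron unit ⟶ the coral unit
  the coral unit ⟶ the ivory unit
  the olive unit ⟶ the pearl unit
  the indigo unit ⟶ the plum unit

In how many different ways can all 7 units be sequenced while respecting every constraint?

3

The indigo unit is the only unit with nothing required before it, so every ordering starts there.
Systematically extending each partial ordering one unit at a time and counting, there are 3 complete orderings.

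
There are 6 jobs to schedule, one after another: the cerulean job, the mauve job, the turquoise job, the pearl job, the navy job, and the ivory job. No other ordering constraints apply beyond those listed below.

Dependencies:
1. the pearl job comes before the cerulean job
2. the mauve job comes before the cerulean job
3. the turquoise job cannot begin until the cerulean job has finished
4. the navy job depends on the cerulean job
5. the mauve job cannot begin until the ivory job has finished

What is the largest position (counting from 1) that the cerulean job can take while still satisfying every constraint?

The jobs that are forced after the cerulean job, directly or by a chain of constraints, are the turquoise job, the navy job. That's 2 jobs.
With 2 mandatory successors out of 6 jobs total, the latest slot for the cerulean job is 6−2 = 4, and it's reachable by doing all non-successors before the cerulean job.

4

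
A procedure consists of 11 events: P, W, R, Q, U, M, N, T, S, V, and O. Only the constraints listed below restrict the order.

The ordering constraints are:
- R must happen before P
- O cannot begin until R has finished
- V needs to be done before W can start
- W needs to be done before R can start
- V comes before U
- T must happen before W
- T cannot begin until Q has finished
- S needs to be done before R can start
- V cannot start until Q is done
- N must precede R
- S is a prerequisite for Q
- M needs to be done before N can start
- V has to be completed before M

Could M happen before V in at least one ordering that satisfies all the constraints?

Following V → M, V must precede M in every valid ordering.
Hence M can never be scheduled before V.

No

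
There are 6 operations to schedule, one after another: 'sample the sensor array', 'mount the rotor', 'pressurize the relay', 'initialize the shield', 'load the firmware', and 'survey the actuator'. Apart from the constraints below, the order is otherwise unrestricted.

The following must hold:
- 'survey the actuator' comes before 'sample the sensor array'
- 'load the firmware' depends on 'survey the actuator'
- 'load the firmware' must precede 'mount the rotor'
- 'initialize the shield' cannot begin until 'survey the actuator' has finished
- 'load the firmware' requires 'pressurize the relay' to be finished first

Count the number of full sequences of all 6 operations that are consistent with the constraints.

The operations with no prerequisites are 'pressurize the relay', 'survey the actuator'; any of them can be placed first.
Counting all ways to extend the partial order to a total order gives 32.

32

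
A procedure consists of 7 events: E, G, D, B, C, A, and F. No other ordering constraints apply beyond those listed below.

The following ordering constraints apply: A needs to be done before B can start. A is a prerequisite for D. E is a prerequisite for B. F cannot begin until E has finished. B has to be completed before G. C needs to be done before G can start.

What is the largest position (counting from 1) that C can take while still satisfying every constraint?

6

Following the constraints forward from C, its only required successor is G.
So at least 1 event follows C, putting C no later than position 6. That position is achievable by scheduling everything else first.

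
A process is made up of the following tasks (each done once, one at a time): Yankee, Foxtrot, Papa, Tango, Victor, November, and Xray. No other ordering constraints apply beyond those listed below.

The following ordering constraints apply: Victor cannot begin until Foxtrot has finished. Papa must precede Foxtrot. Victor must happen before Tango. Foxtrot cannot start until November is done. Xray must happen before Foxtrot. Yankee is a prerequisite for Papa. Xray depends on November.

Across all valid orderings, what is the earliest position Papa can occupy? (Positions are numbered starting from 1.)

The only task forced before Papa (directly or transitively) is Yankee.
So at minimum 1 task comes before Papa, putting Papa no earlier than position 2. That position is achievable by scheduling exactly that predecessor first.

2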